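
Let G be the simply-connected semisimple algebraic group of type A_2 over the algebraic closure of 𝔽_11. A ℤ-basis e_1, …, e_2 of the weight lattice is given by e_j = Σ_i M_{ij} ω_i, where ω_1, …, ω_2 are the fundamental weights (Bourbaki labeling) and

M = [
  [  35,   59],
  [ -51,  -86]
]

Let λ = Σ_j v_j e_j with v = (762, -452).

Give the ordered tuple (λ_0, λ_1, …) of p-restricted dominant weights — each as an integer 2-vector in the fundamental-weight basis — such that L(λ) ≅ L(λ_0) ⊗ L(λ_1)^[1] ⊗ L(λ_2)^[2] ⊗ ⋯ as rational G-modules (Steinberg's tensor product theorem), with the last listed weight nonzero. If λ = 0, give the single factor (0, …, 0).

Compute c_i = Σ_j M_{ij} v_j with v = (762, -452):
  c_1 = 35*762 + 59*-452 = 2
  c_2 = -51*762 + -86*-452 = 10
Base-11 expansion of each c_i:
  c_1 = 2 = 2·11^0
  c_2 = 10 = 10·11^0
Factor λ_0 = (2, 10)

((2, 10),)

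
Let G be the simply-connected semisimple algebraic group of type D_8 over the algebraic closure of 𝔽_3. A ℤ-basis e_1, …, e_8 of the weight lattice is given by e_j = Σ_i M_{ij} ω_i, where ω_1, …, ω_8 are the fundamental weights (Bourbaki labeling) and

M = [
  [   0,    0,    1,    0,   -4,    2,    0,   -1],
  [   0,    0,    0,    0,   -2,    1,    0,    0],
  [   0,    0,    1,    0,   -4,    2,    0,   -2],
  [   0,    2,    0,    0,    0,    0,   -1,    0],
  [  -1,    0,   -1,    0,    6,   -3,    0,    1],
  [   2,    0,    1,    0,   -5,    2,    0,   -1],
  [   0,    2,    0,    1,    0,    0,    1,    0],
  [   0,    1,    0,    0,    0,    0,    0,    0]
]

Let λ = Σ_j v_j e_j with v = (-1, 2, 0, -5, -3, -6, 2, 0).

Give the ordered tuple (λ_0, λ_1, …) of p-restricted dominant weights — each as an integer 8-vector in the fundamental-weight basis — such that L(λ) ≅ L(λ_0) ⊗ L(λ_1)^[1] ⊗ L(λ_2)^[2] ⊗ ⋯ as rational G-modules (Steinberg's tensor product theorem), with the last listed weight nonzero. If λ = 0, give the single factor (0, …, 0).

((0, 0, 0, 2, 1, 1, 1, 2),)

ω-coordinates c = M·v, v = (-1, 2, 0, -5, -3, -6, 2, 0):
  c_1 = (0)·(-1) + (0)·(2) + (1)·(0) + (0)·(-5) + (-4)·(-3) + (2)·(-6) + (0)·(2) + (-1)·(0) = 0
  c_2 = (0)·(-1) + (0)·(2) + (0)·(0) + (0)·(-5) + (-2)·(-3) + (1)·(-6) + (0)·(2) + (0)·(0) = 0
  c_3 = (0)·(-1) + (0)·(2) + (1)·(0) + (0)·(-5) + (-4)·(-3) + (2)·(-6) + (0)·(2) + (-2)·(0) = 0
  c_4 = (0)·(-1) + (2)·(2) + (0)·(0) + (0)·(-5) + (0)·(-3) + (0)·(-6) + (-1)·(2) + (0)·(0) = 2
  c_5 = (-1)·(-1) + (0)·(2) + (-1)·(0) + (0)·(-5) + (6)·(-3) + (-3)·(-6) + (0)·(2) + (1)·(0) = 1
  c_6 = (2)·(-1) + (0)·(2) + (1)·(0) + (0)·(-5) + (-5)·(-3) + (2)·(-6) + (0)·(2) + (-1)·(0) = 1
  c_7 = (0)·(-1) + (2)·(2) + (0)·(0) + (1)·(-5) + (0)·(-3) + (0)·(-6) + (1)·(2) + (0)·(0) = 1
  c_8 = (0)·(-1) + (1)·(2) + (0)·(0) + (0)·(-5) + (0)·(-3) + (0)·(-6) + (0)·(2) + (0)·(0) = 2
p = 3; digits c_i = Σ_j d_{ij}·3^j, 0 ≤ d_{ij} < 3:
  c_1 = 0
  c_2 = 0
  c_3 = 0
  c_4 = 2 = 2·3^0
  c_5 = 1 = 1·3^0
  c_6 = 1 = 1·3^0
  c_7 = 1 = 1·3^0
  c_8 = 2 = 2·3^0
Factor λ_0 = (0, 0, 0, 2, 1, 1, 1, 2)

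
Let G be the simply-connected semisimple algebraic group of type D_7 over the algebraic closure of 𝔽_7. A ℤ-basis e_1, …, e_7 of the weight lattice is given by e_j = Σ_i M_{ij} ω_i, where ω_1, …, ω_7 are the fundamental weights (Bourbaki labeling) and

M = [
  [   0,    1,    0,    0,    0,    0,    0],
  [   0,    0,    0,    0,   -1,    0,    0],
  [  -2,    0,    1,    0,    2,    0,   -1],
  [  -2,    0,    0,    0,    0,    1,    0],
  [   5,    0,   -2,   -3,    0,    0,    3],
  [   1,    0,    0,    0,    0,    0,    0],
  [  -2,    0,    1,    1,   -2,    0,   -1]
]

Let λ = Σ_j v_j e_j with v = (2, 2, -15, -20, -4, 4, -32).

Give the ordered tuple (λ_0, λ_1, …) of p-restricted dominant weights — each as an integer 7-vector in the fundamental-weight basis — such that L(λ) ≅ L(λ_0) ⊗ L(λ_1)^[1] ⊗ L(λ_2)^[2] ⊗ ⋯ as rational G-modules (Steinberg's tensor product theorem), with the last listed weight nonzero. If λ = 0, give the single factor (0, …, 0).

Change of basis e → ω: c = M·v where v = (2, 2, -15, -20, -4, 4, -32):
  c_1 = 0·2 + 1·2 + (0)·(-15) + (0)·(-20) + (0)·(-4) + 0·4 + (0)·(-32) = 2
  c_2 = 0·2 + 0·2 + (0)·(-15) + (0)·(-20) + (-1)·(-4) + 0·4 + (0)·(-32) = 4
  c_3 = (-2)·(2) + 0·2 + (1)·(-15) + (0)·(-20) + (2)·(-4) + 0·4 + (-1)·(-32) = 5
  c_4 = (-2)·(2) + 0·2 + (0)·(-15) + (0)·(-20) + (0)·(-4) + 1·4 + (0)·(-32) = 0
  c_5 = 5·2 + 0·2 + (-2)·(-15) + (-3)·(-20) + (0)·(-4) + 0·4 + (3)·(-32) = 4
  c_6 = 1·2 + 0·2 + (0)·(-15) + (0)·(-20) + (0)·(-4) + 0·4 + (0)·(-32) = 2
  c_7 = (-2)·(2) + 0·2 + (1)·(-15) + (1)·(-20) + (-2)·(-4) + 0·4 + (-1)·(-32) = 1
Expand coordinatewise in base 7:
  c_1 = 2 = 2·7^0
  c_2 = 4 = 4·7^0
  c_3 = 5 = 5·7^0
  c_4 = 0
  c_5 = 4 = 4·7^0
  c_6 = 2 = 2·7^0
  c_7 = 1 = 1·7^0
Factor λ_0 = (2, 4, 5, 0, 4, 2, 1)

((2, 4, 5, 0, 4, 2, 1),)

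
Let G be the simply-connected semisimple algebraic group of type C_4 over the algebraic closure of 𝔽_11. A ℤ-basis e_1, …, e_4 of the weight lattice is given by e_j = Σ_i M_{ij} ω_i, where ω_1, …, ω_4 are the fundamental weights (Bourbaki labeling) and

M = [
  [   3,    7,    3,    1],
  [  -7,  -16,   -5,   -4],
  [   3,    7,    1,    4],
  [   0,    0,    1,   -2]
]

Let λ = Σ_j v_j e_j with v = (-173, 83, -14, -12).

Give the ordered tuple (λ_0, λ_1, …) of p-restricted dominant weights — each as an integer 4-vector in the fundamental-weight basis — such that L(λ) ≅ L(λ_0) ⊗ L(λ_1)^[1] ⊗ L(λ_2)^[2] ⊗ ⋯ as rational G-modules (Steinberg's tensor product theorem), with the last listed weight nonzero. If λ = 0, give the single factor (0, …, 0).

((8, 1, 0, 10),)

ω-coordinates c = M·v, v = (-173, 83, -14, -12):
  c_1 = 3*-173 + 7*83 + 3*-14 + 1*-12 = 8
  c_2 = -7*-173 + -16*83 + -5*-14 + -4*-12 = 1
  c_3 = 3*-173 + 7*83 + 1*-14 + 4*-12 = 0
  c_4 = 0*-173 + 0*83 + 1*-14 + -2*-12 = 10
p = 11; digits c_i = Σ_j d_{ij}·11^j, 0 ≤ d_{ij} < 11:
  c_1 = 8 = 8·11^0
  c_2 = 1 = 1·11^0
  c_3 = 0
  c_4 = 10 = 10·11^0
λ_0 = (8, 1, 0, 10)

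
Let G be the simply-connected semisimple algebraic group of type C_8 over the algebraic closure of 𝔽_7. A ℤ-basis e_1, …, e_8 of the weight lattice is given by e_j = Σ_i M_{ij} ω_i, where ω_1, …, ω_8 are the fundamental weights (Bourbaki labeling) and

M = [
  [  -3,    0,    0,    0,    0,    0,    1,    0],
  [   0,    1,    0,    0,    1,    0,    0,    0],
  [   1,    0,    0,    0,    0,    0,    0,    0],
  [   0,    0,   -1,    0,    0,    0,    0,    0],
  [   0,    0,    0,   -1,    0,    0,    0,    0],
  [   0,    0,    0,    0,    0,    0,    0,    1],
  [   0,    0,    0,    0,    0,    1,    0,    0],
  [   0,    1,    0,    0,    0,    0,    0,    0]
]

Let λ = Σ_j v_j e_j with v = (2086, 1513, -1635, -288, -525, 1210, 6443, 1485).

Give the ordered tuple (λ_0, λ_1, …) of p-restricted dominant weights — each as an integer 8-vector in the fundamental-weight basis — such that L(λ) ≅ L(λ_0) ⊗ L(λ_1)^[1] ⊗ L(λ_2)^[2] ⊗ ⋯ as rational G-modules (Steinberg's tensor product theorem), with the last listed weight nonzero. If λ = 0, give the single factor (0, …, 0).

((3, 1, 0, 4, 1, 1, 6, 1), (5, 1, 4, 2, 6, 2, 4, 6), (3, 6, 0, 5, 5, 2, 3, 2), (0, 2, 6, 4, 0, 4, 3, 4))

ω-coordinates c = M·v, v = (2086, 1513, -1635, -288, -525, 1210, 6443, 1485):
  c_1 = (-3)·(2086) + (0)·(1513) + (0)·(-1635) + (0)·(-288) + (0)·(-525) + (0)·(1210) + (1)·(6443) + (0)·(1485) = 185
  c_2 = (0)·(2086) + (1)·(1513) + (0)·(-1635) + (0)·(-288) + (1)·(-525) + (0)·(1210) + (0)·(6443) + (0)·(1485) = 988
  c_3 = (1)·(2086) + (0)·(1513) + (0)·(-1635) + (0)·(-288) + (0)·(-525) + (0)·(1210) + (0)·(6443) + (0)·(1485) = 2086
  c_4 = (0)·(2086) + (0)·(1513) + (-1)·(-1635) + (0)·(-288) + (0)·(-525) + (0)·(1210) + (0)·(6443) + (0)·(1485) = 1635
  c_5 = (0)·(2086) + (0)·(1513) + (0)·(-1635) + (-1)·(-288) + (0)·(-525) + (0)·(1210) + (0)·(6443) + (0)·(1485) = 288
  c_6 = (0)·(2086) + (0)·(1513) + (0)·(-1635) + (0)·(-288) + (0)·(-525) + (0)·(1210) + (0)·(6443) + (1)·(1485) = 1485
  c_7 = (0)·(2086) + (0)·(1513) + (0)·(-1635) + (0)·(-288) + (0)·(-525) + (1)·(1210) + (0)·(6443) + (0)·(1485) = 1210
  c_8 = (0)·(2086) + (1)·(1513) + (0)·(-1635) + (0)·(-288) + (0)·(-525) + (0)·(1210) + (0)·(6443) + (0)·(1485) = 1513
p = 7; digits c_i = Σ_j d_{ij}·7^j, 0 ≤ d_{ij} < 7:
  c_1 = 185 = 3·7^0 + 5·7^1 + 3·7^2
  c_2 = 988 = 1·7^0 + 1·7^1 + 6·7^2 + 2·7^3
  c_3 = 2086 = 0·7^0 + 4·7^1 + 0·7^2 + 6·7^3
  c_4 = 1635 = 4·7^0 + 2·7^1 + 5·7^2 + 4·7^3
  c_5 = 288 = 1·7^0 + 6·7^1 + 5·7^2
  c_6 = 1485 = 1·7^0 + 2·7^1 + 2·7^2 + 4·7^3
  c_7 = 1210 = 6·7^0 + 4·7^1 + 3·7^2 + 3·7^3
  c_8 = 1513 = 1·7^0 + 6·7^1 + 2·7^2 + 4·7^3
λ_0 = (3, 1, 0, 4, 1, 1, 6, 1)
λ_1 = (5, 1, 4, 2, 6, 2, 4, 6)
λ_2 = (3, 6, 0, 5, 5, 2, 3, 2)
λ_3 = (0, 2, 6, 4, 0, 4, 3, 4)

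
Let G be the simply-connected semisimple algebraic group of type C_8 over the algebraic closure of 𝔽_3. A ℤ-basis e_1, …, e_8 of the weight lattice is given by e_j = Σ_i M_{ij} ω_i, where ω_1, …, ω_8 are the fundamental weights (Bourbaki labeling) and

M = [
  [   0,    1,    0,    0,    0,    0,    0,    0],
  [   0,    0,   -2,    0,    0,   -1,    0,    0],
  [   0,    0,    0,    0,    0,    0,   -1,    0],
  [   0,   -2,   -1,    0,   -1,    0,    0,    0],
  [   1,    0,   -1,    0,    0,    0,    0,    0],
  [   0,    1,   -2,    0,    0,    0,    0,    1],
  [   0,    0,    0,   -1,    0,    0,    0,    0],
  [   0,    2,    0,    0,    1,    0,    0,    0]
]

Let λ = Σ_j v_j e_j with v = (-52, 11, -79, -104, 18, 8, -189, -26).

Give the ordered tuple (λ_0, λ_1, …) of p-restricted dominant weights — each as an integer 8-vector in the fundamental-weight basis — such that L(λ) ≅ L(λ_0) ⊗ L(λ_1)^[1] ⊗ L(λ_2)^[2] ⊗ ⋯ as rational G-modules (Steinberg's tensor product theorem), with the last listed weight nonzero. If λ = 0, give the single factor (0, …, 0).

((2, 0, 0, 0, 0, 2, 2, 1), (0, 2, 0, 1, 0, 2, 1, 1), (1, 1, 0, 1, 0, 0, 2, 1), (0, 2, 1, 1, 1, 2, 0, 1), (0, 1, 2, 0, 0, 1, 1, 0))

Compute c_i = Σ_j M_{ij} v_j with v = (-52, 11, -79, -104, 18, 8, -189, -26):
  c_1 = (0)·(-52) + (1)·(11) + (0)·(-79) + (0)·(-104) + (0)·(18) + (0)·(8) + (0)·(-189) + (0)·(-26) = 11
  c_2 = (0)·(-52) + (0)·(11) + (-2)·(-79) + (0)·(-104) + (0)·(18) + (-1)·(8) + (0)·(-189) + (0)·(-26) = 150
  c_3 = (0)·(-52) + (0)·(11) + (0)·(-79) + (0)·(-104) + (0)·(18) + (0)·(8) + (-1)·(-189) + (0)·(-26) = 189
  c_4 = (0)·(-52) + (-2)·(11) + (-1)·(-79) + (0)·(-104) + (-1)·(18) + (0)·(8) + (0)·(-189) + (0)·(-26) = 39
  c_5 = (1)·(-52) + (0)·(11) + (-1)·(-79) + (0)·(-104) + (0)·(18) + (0)·(8) + (0)·(-189) + (0)·(-26) = 27
  c_6 = (0)·(-52) + (1)·(11) + (-2)·(-79) + (0)·(-104) + (0)·(18) + (0)·(8) + (0)·(-189) + (1)·(-26) = 143
  c_7 = (0)·(-52) + (0)·(11) + (0)·(-79) + (-1)·(-104) + (0)·(18) + (0)·(8) + (0)·(-189) + (0)·(-26) = 104
  c_8 = (0)·(-52) + (2)·(11) + (0)·(-79) + (0)·(-104) + (1)·(18) + (0)·(8) + (0)·(-189) + (0)·(-26) = 40
p = 3; digits c_i = Σ_j d_{ij}·3^j, 0 ≤ d_{ij} < 3:
  c_1 = 11 = 2·3^0 + 0·3^1 + 1·3^2
  c_2 = 150 = 0·3^0 + 2·3^1 + 1·3^2 + 2·3^3 + 1·3^4
  c_3 = 189 = 0·3^0 + 0·3^1 + 0·3^2 + 1·3^3 + 2·3^4
  c_4 = 39 = 0·3^0 + 1·3^1 + 1·3^2 + 1·3^3
  c_5 = 27 = 0·3^0 + 0·3^1 + 0·3^2 + 1·3^3
  c_6 = 143 = 2·3^0 + 2·3^1 + 0·3^2 + 2·3^3 + 1·3^4
  c_7 = 104 = 2·3^0 + 1·3^1 + 2·3^2 + 0·3^3 + 1·3^4
  c_8 = 40 = 1·3^0 + 1·3^1 + 1·3^2 + 1·3^3
λ_0 = (2, 0, 0, 0, 0, 2, 2, 1)
λ_1 = (0, 2, 0, 1, 0, 2, 1, 1)
λ_2 = (1, 1, 0, 1, 0, 0, 2, 1)
λ_3 = (0, 2, 1, 1, 1, 2, 0, 1)
λ_4 = (0, 1, 2, 0, 0, 1, 1, 0)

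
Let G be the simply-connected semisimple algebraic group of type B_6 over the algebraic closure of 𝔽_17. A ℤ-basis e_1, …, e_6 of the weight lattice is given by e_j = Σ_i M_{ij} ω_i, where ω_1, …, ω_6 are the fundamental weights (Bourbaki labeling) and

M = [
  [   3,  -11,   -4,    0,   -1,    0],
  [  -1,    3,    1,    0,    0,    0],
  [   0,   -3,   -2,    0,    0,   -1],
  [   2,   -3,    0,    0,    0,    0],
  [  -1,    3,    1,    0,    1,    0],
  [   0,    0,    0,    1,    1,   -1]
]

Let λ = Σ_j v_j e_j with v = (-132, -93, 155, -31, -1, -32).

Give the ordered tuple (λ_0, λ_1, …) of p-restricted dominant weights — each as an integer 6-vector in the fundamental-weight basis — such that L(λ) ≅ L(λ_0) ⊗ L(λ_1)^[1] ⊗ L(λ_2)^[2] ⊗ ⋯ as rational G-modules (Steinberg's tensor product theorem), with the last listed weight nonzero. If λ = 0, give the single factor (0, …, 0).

ω-coordinates c = M·v, v = (-132, -93, 155, -31, -1, -32):
  c_1 = (3)·(-132) + (-11)·(-93) + (-4)·(155) + (0)·(-31) + (-1)·(-1) + (0)·(-32) = 8
  c_2 = (-1)·(-132) + (3)·(-93) + (1)·(155) + (0)·(-31) + (0)·(-1) + (0)·(-32) = 8
  c_3 = (0)·(-132) + (-3)·(-93) + (-2)·(155) + (0)·(-31) + (0)·(-1) + (-1)·(-32) = 1
  c_4 = (2)·(-132) + (-3)·(-93) + (0)·(155) + (0)·(-31) + (0)·(-1) + (0)·(-32) = 15
  c_5 = (-1)·(-132) + (3)·(-93) + (1)·(155) + (0)·(-31) + (1)·(-1) + (0)·(-32) = 7
  c_6 = (0)·(-132) + (0)·(-93) + (0)·(155) + (1)·(-31) + (1)·(-1) + (-1)·(-32) = 0
Base-17 expansion of each c_i:
  c_1 = 8 = 8·17^0
  c_2 = 8 = 8·17^0
  c_3 = 1 = 1·17^0
  c_4 = 15 = 15·17^0
  c_5 = 7 = 7·17^0
  c_6 = 0
λ_0 = (8, 8, 1, 15, 7, 0)

((8, 8, 1, 15, 7, 0),)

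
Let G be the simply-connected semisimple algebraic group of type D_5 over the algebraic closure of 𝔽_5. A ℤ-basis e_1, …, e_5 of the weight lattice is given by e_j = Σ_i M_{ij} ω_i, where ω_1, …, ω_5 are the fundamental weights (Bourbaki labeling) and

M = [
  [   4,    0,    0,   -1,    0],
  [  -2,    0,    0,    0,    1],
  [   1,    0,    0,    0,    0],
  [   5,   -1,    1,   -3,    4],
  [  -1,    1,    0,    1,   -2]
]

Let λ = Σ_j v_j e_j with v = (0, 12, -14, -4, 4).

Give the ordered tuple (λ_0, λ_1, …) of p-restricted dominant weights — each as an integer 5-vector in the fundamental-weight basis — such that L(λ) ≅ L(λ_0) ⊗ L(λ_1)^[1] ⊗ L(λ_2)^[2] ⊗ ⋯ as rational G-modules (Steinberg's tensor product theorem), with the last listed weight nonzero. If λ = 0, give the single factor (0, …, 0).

((4, 4, 0, 2, 0),)

Change of basis e → ω: c = M·v where v = (0, 12, -14, -4, 4):
  c_1 = 4*0 + 0*12 + 0*-14 + -1*-4 + 0*4 = 4
  c_2 = -2*0 + 0*12 + 0*-14 + 0*-4 + 1*4 = 4
  c_3 = 1*0 + 0*12 + 0*-14 + 0*-4 + 0*4 = 0
  c_4 = 5*0 + -1*12 + 1*-14 + -3*-4 + 4*4 = 2
  c_5 = -1*0 + 1*12 + 0*-14 + 1*-4 + -2*4 = 0
Expand coordinatewise in base 5:
  c_1 = 4 = 4·5^0
  c_2 = 4 = 4·5^0
  c_3 = 0
  c_4 = 2 = 2·5^0
  c_5 = 0
Factor λ_0 = (4, 4, 0, 2, 0)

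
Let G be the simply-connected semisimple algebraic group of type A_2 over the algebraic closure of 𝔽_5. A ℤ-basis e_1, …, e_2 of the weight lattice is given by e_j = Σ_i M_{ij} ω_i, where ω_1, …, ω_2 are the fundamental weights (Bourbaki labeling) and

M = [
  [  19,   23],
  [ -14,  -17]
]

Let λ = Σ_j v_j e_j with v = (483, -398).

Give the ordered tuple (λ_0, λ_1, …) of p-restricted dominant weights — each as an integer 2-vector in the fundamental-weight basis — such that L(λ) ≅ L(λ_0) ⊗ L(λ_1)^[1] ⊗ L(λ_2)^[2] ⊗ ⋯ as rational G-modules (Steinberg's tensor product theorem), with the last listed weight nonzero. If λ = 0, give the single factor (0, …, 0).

Converting to the ω-basis (c_i = row i of M dotted with v = (483, -398)):
  c_1 = 19·483 + (23)·(-398) = 23
  c_2 = (-14)·(483) + (-17)·(-398) = 4
Expand coordinatewise in base 5:
  c_1 = 23 = 3·5^0 + 4·5^1
  c_2 = 4 = 4·5^0
Factor λ_0 = (3, 4)
Factor λ_1 = (4, 0)

((3, 4), (4, 0))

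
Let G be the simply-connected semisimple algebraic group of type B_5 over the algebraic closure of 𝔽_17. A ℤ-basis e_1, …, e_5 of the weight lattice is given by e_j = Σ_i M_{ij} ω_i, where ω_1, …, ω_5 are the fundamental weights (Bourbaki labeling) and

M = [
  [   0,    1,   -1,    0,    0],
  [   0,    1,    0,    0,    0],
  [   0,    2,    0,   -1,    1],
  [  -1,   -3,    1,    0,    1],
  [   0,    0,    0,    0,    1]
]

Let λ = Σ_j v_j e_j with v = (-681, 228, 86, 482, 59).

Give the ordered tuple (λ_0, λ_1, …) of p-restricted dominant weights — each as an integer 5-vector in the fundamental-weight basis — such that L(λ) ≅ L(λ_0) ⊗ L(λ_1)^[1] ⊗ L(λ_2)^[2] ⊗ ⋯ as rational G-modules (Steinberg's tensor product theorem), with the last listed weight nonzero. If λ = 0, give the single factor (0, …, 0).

((6, 7, 16, 6, 8), (8, 13, 1, 8, 3))

ω-coordinates c = M·v, v = (-681, 228, 86, 482, 59):
  c_1 = (0)·(-681) + 1·228 + (-1)·(86) + 0·482 + 0·59 = 142
  c_2 = (0)·(-681) + 1·228 + 0·86 + 0·482 + 0·59 = 228
  c_3 = (0)·(-681) + 2·228 + 0·86 + (-1)·(482) + 1·59 = 33
  c_4 = (-1)·(-681) + (-3)·(228) + 1·86 + 0·482 + 1·59 = 142
  c_5 = (0)·(-681) + 0·228 + 0·86 + 0·482 + 1·59 = 59
Writing each c_i in base p = 17:
  c_1 = 142 = 6·17^0 + 8·17^1
  c_2 = 228 = 7·17^0 + 13·17^1
  c_3 = 33 = 16·17^0 + 1·17^1
  c_4 = 142 = 6·17^0 + 8·17^1
  c_5 = 59 = 8·17^0 + 3·17^1
p-restricted factor λ_0 = (6, 7, 16, 6, 8)
p-restricted factor λ_1 = (8, 13, 1, 8, 3)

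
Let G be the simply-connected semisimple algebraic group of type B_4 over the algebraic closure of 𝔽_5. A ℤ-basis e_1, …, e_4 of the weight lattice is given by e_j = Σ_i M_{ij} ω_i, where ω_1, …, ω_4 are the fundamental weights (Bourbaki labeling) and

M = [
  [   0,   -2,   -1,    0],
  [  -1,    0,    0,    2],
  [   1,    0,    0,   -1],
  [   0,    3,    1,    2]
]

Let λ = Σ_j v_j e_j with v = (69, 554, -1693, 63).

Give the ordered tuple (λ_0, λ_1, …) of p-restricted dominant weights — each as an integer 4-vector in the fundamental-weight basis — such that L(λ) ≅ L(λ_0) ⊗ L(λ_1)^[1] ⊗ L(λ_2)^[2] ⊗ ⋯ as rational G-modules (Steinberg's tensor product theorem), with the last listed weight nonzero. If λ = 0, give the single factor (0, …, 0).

((0, 2, 1, 0), (2, 1, 1, 4), (3, 2, 0, 3), (4, 0, 0, 0))

Converting to the ω-basis (c_i = row i of M dotted with v = (69, 554, -1693, 63)):
  c_1 = 0*69 + -2*554 + -1*-1693 + 0*63 = 585
  c_2 = -1*69 + 0*554 + 0*-1693 + 2*63 = 57
  c_3 = 1*69 + 0*554 + 0*-1693 + -1*63 = 6
  c_4 = 0*69 + 3*554 + 1*-1693 + 2*63 = 95
Base-5 expansion of each c_i:
  c_1 = 585 = 0·5^0 + 2·5^1 + 3·5^2 + 4·5^3
  c_2 = 57 = 2·5^0 + 1·5^1 + 2·5^2
  c_3 = 6 = 1·5^0 + 1·5^1
  c_4 = 95 = 0·5^0 + 4·5^1 + 3·5^2
Factor λ_0 = (0, 2, 1, 0)
Factor λ_1 = (2, 1, 1, 4)
Factor λ_2 = (3, 2, 0, 3)
Factor λ_3 = (4, 0, 0, 0)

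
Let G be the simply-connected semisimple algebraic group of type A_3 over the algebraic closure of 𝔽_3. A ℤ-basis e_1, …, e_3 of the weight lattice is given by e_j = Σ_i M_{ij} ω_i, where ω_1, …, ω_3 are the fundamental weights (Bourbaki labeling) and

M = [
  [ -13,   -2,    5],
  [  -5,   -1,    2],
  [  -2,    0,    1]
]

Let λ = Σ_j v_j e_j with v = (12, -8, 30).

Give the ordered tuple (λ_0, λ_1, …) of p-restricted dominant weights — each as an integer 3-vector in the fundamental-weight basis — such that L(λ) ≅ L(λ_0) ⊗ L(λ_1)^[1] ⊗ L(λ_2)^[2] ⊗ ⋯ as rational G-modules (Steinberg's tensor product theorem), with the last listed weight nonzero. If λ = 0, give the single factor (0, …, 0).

((1, 2, 0), (0, 2, 2), (1, 0, 0))

Compute c_i = Σ_j M_{ij} v_j with v = (12, -8, 30):
  c_1 = (-13)·(12) + (-2)·(-8) + 5·30 = 10
  c_2 = (-5)·(12) + (-1)·(-8) + 2·30 = 8
  c_3 = (-2)·(12) + (0)·(-8) + 1·30 = 6
Writing each c_i in base p = 3:
  c_1 = 10 = 1·3^0 + 0·3^1 + 1·3^2
  c_2 = 8 = 2·3^0 + 2·3^1
  c_3 = 6 = 0·3^0 + 2·3^1
p-restricted factor λ_0 = (1, 2, 0)
p-restricted factor λ_1 = (0, 2, 2)
p-restricted factor λ_2 = (1, 0, 0)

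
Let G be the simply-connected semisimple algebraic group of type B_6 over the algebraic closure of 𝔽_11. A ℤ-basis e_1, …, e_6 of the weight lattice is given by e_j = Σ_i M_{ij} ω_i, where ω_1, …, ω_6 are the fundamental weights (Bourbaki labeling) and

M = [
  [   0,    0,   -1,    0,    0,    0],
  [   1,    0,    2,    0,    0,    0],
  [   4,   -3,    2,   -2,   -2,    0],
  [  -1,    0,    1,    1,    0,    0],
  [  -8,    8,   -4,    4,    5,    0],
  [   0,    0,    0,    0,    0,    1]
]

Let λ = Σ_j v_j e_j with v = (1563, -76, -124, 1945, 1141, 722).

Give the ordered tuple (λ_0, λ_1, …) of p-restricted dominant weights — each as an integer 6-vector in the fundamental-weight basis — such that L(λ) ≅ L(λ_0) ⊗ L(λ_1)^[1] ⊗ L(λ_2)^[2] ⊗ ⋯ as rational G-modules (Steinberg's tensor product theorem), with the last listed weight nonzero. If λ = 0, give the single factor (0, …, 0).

Change of basis e → ω: c = M·v where v = (1563, -76, -124, 1945, 1141, 722):
  c_1 = (0)·(1563) + (0)·(-76) + (-1)·(-124) + (0)·(1945) + (0)·(1141) + (0)·(722) = 124
  c_2 = (1)·(1563) + (0)·(-76) + (2)·(-124) + (0)·(1945) + (0)·(1141) + (0)·(722) = 1315
  c_3 = (4)·(1563) + (-3)·(-76) + (2)·(-124) + (-2)·(1945) + (-2)·(1141) + (0)·(722) = 60
  c_4 = (-1)·(1563) + (0)·(-76) + (1)·(-124) + (1)·(1945) + (0)·(1141) + (0)·(722) = 258
  c_5 = (-8)·(1563) + (8)·(-76) + (-4)·(-124) + (4)·(1945) + (5)·(1141) + (0)·(722) = 869
  c_6 = (0)·(1563) + (0)·(-76) + (0)·(-124) + (0)·(1945) + (0)·(1141) + (1)·(722) = 722
p = 11; digits c_i = Σ_j d_{ij}·11^j, 0 ≤ d_{ij} < 11:
  c_1 = 124 = 3·11^0 + 0·11^1 + 1·11^2
  c_2 = 1315 = 6·11^0 + 9·11^1 + 10·11^2
  c_3 = 60 = 5·11^0 + 5·11^1
  c_4 = 258 = 5·11^0 + 1·11^1 + 2·11^2
  c_5 = 869 = 0·11^0 + 2·11^1 + 7·11^2
  c_6 = 722 = 7·11^0 + 10·11^1 + 5·11^2
p-restricted factor λ_0 = (3, 6, 5, 5, 0, 7)
p-restricted factor λ_1 = (0, 9, 5, 1, 2, 10)
p-restricted factor λ_2 = (1, 10, 0, 2, 7, 5)

((3, 6, 5, 5, 0, 7), (0, 9, 5, 1, 2, 10), (1, 10, 0, 2, 7, 5))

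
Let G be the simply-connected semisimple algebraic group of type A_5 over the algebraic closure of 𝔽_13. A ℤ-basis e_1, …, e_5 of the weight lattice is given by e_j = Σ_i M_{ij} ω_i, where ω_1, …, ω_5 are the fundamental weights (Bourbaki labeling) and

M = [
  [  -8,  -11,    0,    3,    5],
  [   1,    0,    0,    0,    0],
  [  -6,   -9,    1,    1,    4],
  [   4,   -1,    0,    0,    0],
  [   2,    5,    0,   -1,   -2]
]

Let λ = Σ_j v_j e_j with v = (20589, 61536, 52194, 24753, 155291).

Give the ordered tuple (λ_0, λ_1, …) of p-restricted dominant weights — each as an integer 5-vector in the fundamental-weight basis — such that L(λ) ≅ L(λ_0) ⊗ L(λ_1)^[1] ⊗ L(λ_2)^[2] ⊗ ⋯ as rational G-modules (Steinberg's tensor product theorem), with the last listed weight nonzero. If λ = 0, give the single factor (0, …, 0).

((6, 10, 5, 7, 3), (11, 10, 10, 2, 0), (1, 4, 5, 6, 2), (4, 9, 9, 9, 6))

ω-coordinates c = M·v, v = (20589, 61536, 52194, 24753, 155291):
  c_1 = (-8)·(20589) + (-11)·(61536) + 0·52194 + 3·24753 + 5·155291 = 9106
  c_2 = 1·20589 + 0·61536 + 0·52194 + 0·24753 + 0·155291 = 20589
  c_3 = (-6)·(20589) + (-9)·(61536) + 1·52194 + 1·24753 + 4·155291 = 20753
  c_4 = 4·20589 + (-1)·(61536) + 0·52194 + 0·24753 + 0·155291 = 20820
  c_5 = 2·20589 + 5·61536 + 0·52194 + (-1)·(24753) + (-2)·(155291) = 13523
Base-13 expansion of each c_i:
  c_1 = 9106 = 6·13^0 + 11·13^1 + 1·13^2 + 4·13^3
  c_2 = 20589 = 10·13^0 + 10·13^1 + 4·13^2 + 9·13^3
  c_3 = 20753 = 5·13^0 + 10·13^1 + 5·13^2 + 9·13^3
  c_4 = 20820 = 7·13^0 + 2·13^1 + 6·13^2 + 9·13^3
  c_5 = 13523 = 3·13^0 + 0·13^1 + 2·13^2 + 6·13^3
λ_0 = (6, 10, 5, 7, 3)
λ_1 = (11, 10, 10, 2, 0)
λ_2 = (1, 4, 5, 6, 2)
λ_3 = (4, 9, 9, 9, 6)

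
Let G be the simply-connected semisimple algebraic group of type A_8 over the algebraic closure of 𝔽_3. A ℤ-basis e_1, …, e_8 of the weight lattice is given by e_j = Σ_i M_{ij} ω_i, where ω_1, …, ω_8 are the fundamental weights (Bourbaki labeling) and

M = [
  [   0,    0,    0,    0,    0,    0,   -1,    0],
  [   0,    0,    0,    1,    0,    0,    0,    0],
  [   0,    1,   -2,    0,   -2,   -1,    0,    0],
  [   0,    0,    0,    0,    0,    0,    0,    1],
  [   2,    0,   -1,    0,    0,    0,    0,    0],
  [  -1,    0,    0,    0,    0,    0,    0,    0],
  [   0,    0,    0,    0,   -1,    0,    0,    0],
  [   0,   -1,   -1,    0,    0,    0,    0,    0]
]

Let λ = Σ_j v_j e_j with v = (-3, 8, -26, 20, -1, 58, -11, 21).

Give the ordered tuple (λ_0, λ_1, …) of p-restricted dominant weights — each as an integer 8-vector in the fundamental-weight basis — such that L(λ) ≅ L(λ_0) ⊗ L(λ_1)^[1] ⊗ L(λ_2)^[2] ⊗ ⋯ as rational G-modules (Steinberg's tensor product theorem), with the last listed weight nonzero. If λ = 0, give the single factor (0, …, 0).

((2, 2, 1, 0, 2, 0, 1, 0), (0, 0, 1, 1, 0, 1, 0, 0), (1, 2, 0, 2, 2, 0, 0, 2))

Compute c_i = Σ_j M_{ij} v_j with v = (-3, 8, -26, 20, -1, 58, -11, 21):
  c_1 = 0*-3 + 0*8 + 0*-26 + 0*20 + 0*-1 + 0*58 + -1*-11 + 0*21 = 11
  c_2 = 0*-3 + 0*8 + 0*-26 + 1*20 + 0*-1 + 0*58 + 0*-11 + 0*21 = 20
  c_3 = 0*-3 + 1*8 + -2*-26 + 0*20 + -2*-1 + -1*58 + 0*-11 + 0*21 = 4
  c_4 = 0*-3 + 0*8 + 0*-26 + 0*20 + 0*-1 + 0*58 + 0*-11 + 1*21 = 21
  c_5 = 2*-3 + 0*8 + -1*-26 + 0*20 + 0*-1 + 0*58 + 0*-11 + 0*21 = 20
  c_6 = -1*-3 + 0*8 + 0*-26 + 0*20 + 0*-1 + 0*58 + 0*-11 + 0*21 = 3
  c_7 = 0*-3 + 0*8 + 0*-26 + 0*20 + -1*-1 + 0*58 + 0*-11 + 0*21 = 1
  c_8 = 0*-3 + -1*8 + -1*-26 + 0*20 + 0*-1 + 0*58 + 0*-11 + 0*21 = 18
Writing each c_i in base p = 3:
  c_1 = 11 = 2·3^0 + 0·3^1 + 1·3^2
  c_2 = 20 = 2·3^0 + 0·3^1 + 2·3^2
  c_3 = 4 = 1·3^0 + 1·3^1
  c_4 = 21 = 0·3^0 + 1·3^1 + 2·3^2
  c_5 = 20 = 2·3^0 + 0·3^1 + 2·3^2
  c_6 = 3 = 0·3^0 + 1·3^1
  c_7 = 1 = 1·3^0
  c_8 = 18 = 0·3^0 + 0·3^1 + 2·3^2
λ_0 = (2, 2, 1, 0, 2, 0, 1, 0)
λ_1 = (0, 0, 1, 1, 0, 1, 0, 0)
λ_2 = (1, 2, 0, 2, 2, 0, 0, 2)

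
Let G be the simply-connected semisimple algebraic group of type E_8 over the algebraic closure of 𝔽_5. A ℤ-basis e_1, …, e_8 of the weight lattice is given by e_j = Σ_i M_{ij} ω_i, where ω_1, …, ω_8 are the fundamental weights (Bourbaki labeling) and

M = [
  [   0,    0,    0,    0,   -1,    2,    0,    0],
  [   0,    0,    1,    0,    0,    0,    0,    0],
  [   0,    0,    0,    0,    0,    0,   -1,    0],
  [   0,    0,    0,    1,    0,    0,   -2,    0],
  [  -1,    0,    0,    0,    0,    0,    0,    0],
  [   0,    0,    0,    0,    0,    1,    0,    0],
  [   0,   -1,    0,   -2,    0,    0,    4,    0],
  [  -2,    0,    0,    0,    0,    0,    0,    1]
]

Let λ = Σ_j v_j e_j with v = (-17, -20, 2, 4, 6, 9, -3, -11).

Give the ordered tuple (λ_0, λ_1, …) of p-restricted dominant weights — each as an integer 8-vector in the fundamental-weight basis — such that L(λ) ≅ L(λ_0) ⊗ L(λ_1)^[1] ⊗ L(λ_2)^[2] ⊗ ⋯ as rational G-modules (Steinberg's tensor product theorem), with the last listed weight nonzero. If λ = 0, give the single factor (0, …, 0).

((2, 2, 3, 0, 2, 4, 0, 3), (2, 0, 0, 2, 3, 1, 0, 4))

ω-coordinates c = M·v, v = (-17, -20, 2, 4, 6, 9, -3, -11):
  c_1 = (0)·(-17) + (0)·(-20) + 0·2 + 0·4 + (-1)·(6) + 2·9 + (0)·(-3) + (0)·(-11) = 12
  c_2 = (0)·(-17) + (0)·(-20) + 1·2 + 0·4 + 0·6 + 0·9 + (0)·(-3) + (0)·(-11) = 2
  c_3 = (0)·(-17) + (0)·(-20) + 0·2 + 0·4 + 0·6 + 0·9 + (-1)·(-3) + (0)·(-11) = 3
  c_4 = (0)·(-17) + (0)·(-20) + 0·2 + 1·4 + 0·6 + 0·9 + (-2)·(-3) + (0)·(-11) = 10
  c_5 = (-1)·(-17) + (0)·(-20) + 0·2 + 0·4 + 0·6 + 0·9 + (0)·(-3) + (0)·(-11) = 17
  c_6 = (0)·(-17) + (0)·(-20) + 0·2 + 0·4 + 0·6 + 1·9 + (0)·(-3) + (0)·(-11) = 9
  c_7 = (0)·(-17) + (-1)·(-20) + 0·2 + (-2)·(4) + 0·6 + 0·9 + (4)·(-3) + (0)·(-11) = 0
  c_8 = (-2)·(-17) + (0)·(-20) + 0·2 + 0·4 + 0·6 + 0·9 + (0)·(-3) + (1)·(-11) = 23
p = 5; digits c_i = Σ_j d_{ij}·5^j, 0 ≤ d_{ij} < 5:
  c_1 = 12 = 2·5^0 + 2·5^1
  c_2 = 2 = 2·5^0
  c_3 = 3 = 3·5^0
  c_4 = 10 = 0·5^0 + 2·5^1
  c_5 = 17 = 2·5^0 + 3·5^1
  c_6 = 9 = 4·5^0 + 1·5^1
  c_7 = 0
  c_8 = 23 = 3·5^0 + 4·5^1
p-restricted factor λ_0 = (2, 2, 3, 0, 2, 4, 0, 3)
p-restricted factor λ_1 = (2, 0, 0, 2, 3, 1, 0, 4)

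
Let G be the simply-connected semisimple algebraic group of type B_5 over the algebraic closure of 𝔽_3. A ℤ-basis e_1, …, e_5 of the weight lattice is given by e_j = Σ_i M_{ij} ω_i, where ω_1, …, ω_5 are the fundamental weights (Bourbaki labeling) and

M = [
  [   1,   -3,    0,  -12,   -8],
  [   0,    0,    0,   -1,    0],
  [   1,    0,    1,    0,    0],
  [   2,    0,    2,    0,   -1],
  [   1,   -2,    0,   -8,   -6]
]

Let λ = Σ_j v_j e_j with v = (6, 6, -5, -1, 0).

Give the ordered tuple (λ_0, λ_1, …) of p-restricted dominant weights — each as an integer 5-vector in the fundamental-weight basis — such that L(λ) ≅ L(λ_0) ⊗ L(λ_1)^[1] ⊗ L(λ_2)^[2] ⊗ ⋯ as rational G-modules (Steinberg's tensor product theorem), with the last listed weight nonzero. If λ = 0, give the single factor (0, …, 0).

ω-coordinates c = M·v, v = (6, 6, -5, -1, 0):
  c_1 = (1)·(6) + (-3)·(6) + (0)·(-5) + (-12)·(-1) + (-8)·(0) = 0
  c_2 = (0)·(6) + (0)·(6) + (0)·(-5) + (-1)·(-1) + (0)·(0) = 1
  c_3 = (1)·(6) + (0)·(6) + (1)·(-5) + (0)·(-1) + (0)·(0) = 1
  c_4 = (2)·(6) + (0)·(6) + (2)·(-5) + (0)·(-1) + (-1)·(0) = 2
  c_5 = (1)·(6) + (-2)·(6) + (0)·(-5) + (-8)·(-1) + (-6)·(0) = 2
p = 3; digits c_i = Σ_j d_{ij}·3^j, 0 ≤ d_{ij} < 3:
  c_1 = 0
  c_2 = 1 = 1·3^0
  c_3 = 1 = 1·3^0
  c_4 = 2 = 2·3^0
  c_5 = 2 = 2·3^0
λ_0 = (0, 1, 1, 2, 2)

((0, 1, 1, 2, 2),)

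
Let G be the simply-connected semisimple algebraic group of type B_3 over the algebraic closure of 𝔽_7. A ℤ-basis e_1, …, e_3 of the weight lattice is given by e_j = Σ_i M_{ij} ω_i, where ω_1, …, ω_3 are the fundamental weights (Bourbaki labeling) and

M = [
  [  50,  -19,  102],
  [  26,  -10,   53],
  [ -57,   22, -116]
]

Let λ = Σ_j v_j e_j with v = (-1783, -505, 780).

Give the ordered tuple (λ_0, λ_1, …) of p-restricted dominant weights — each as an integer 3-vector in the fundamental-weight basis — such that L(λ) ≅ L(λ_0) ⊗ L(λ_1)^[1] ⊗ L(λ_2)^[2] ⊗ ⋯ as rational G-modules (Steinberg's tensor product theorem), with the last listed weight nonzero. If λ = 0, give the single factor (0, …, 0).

((5, 4, 6), (0, 4, 5))

Change of basis e → ω: c = M·v where v = (-1783, -505, 780):
  c_1 = 50*-1783 + -19*-505 + 102*780 = 5
  c_2 = 26*-1783 + -10*-505 + 53*780 = 32
  c_3 = -57*-1783 + 22*-505 + -116*780 = 41
p = 7; digits c_i = Σ_j d_{ij}·7^j, 0 ≤ d_{ij} < 7:
  c_1 = 5 = 5·7^0
  c_2 = 32 = 4·7^0 + 4·7^1
  c_3 = 41 = 6·7^0 + 5·7^1
p-restricted factor λ_0 = (5, 4, 6)
p-restricted factor λ_1 = (0, 4, 5)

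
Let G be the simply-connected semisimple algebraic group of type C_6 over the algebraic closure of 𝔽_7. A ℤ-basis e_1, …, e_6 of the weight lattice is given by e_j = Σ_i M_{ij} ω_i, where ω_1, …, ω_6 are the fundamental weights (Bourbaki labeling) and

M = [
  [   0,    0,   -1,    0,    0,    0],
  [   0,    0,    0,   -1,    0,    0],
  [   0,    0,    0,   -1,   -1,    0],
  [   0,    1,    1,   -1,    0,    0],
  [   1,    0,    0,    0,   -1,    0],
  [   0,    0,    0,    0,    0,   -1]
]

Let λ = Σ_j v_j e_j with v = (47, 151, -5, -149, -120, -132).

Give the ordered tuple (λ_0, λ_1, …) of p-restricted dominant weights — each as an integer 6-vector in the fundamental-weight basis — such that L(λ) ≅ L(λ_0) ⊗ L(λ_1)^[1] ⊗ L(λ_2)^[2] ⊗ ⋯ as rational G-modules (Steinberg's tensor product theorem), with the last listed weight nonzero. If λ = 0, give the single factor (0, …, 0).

In the fundamental-weight basis, λ has coordinates c = M·v (v = (47, 151, -5, -149, -120, -132)):
  c_1 = 0*47 + 0*151 + -1*-5 + 0*-149 + 0*-120 + 0*-132 = 5
  c_2 = 0*47 + 0*151 + 0*-5 + -1*-149 + 0*-120 + 0*-132 = 149
  c_3 = 0*47 + 0*151 + 0*-5 + -1*-149 + -1*-120 + 0*-132 = 269
  c_4 = 0*47 + 1*151 + 1*-5 + -1*-149 + 0*-120 + 0*-132 = 295
  c_5 = 1*47 + 0*151 + 0*-5 + 0*-149 + -1*-120 + 0*-132 = 167
  c_6 = 0*47 + 0*151 + 0*-5 + 0*-149 + 0*-120 + -1*-132 = 132
Expand coordinatewise in base 7:
  c_1 = 5 = 5·7^0
  c_2 = 149 = 2·7^0 + 0·7^1 + 3·7^2
  c_3 = 269 = 3·7^0 + 3·7^1 + 5·7^2
  c_4 = 295 = 1·7^0 + 0·7^1 + 6·7^2
  c_5 = 167 = 6·7^0 + 2·7^1 + 3·7^2
  c_6 = 132 = 6·7^0 + 4·7^1 + 2·7^2
λ_0 = (5, 2, 3, 1, 6, 6)
λ_1 = (0, 0, 3, 0, 2, 4)
λ_2 = (0, 3, 5, 6, 3, 2)

((5, 2, 3, 1, 6, 6), (0, 0, 3, 0, 2, 4), (0, 3, 5, 6, 3, 2))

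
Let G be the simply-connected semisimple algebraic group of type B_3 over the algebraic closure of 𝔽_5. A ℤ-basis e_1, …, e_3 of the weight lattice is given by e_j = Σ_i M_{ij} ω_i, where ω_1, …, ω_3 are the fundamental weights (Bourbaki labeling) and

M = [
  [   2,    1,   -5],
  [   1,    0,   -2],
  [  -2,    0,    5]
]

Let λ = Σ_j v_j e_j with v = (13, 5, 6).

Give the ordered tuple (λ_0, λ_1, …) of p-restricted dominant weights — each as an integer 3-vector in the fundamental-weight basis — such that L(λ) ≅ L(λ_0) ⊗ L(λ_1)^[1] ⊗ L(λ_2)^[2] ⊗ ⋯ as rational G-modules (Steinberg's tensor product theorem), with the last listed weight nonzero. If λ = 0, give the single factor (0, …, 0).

((1, 1, 4),)

Compute c_i = Σ_j M_{ij} v_j with v = (13, 5, 6):
  c_1 = 2·13 + 1·5 + (-5)·(6) = 1
  c_2 = 1·13 + 0·5 + (-2)·(6) = 1
  c_3 = (-2)·(13) + 0·5 + 5·6 = 4
Expand coordinatewise in base 5:
  c_1 = 1 = 1·5^0
  c_2 = 1 = 1·5^0
  c_3 = 4 = 4·5^0
p-restricted factor λ_0 = (1, 1, 4)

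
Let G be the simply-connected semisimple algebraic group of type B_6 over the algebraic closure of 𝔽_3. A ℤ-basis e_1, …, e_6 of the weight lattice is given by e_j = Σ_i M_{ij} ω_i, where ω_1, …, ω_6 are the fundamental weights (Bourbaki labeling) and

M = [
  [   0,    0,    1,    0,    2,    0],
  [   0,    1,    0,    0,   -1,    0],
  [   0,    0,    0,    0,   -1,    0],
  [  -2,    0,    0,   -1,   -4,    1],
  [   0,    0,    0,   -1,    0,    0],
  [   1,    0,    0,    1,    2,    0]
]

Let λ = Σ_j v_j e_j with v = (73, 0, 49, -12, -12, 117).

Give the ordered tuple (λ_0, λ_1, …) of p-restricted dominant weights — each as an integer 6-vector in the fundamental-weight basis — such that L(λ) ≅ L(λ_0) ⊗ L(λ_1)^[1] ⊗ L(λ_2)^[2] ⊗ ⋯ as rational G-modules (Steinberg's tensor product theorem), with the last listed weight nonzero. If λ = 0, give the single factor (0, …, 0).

Converting to the ω-basis (c_i = row i of M dotted with v = (73, 0, 49, -12, -12, 117)):
  c_1 = (0)·(73) + (0)·(0) + (1)·(49) + (0)·(-12) + (2)·(-12) + (0)·(117) = 25
  c_2 = (0)·(73) + (1)·(0) + (0)·(49) + (0)·(-12) + (-1)·(-12) + (0)·(117) = 12
  c_3 = (0)·(73) + (0)·(0) + (0)·(49) + (0)·(-12) + (-1)·(-12) + (0)·(117) = 12
  c_4 = (-2)·(73) + (0)·(0) + (0)·(49) + (-1)·(-12) + (-4)·(-12) + (1)·(117) = 31
  c_5 = (0)·(73) + (0)·(0) + (0)·(49) + (-1)·(-12) + (0)·(-12) + (0)·(117) = 12
  c_6 = (1)·(73) + (0)·(0) + (0)·(49) + (1)·(-12) + (2)·(-12) + (0)·(117) = 37
Expand coordinatewise in base 3:
  c_1 = 25 = 1·3^0 + 2·3^1 + 2·3^2
  c_2 = 12 = 0·3^0 + 1·3^1 + 1·3^2
  c_3 = 12 = 0·3^0 + 1·3^1 + 1·3^2
  c_4 = 31 = 1·3^0 + 1·3^1 + 0·3^2 + 1·3^3
  c_5 = 12 = 0·3^0 + 1·3^1 + 1·3^2
  c_6 = 37 = 1·3^0 + 0·3^1 + 1·3^2 + 1·3^3
λ_0 = (1, 0, 0, 1, 0, 1)
λ_1 = (2, 1, 1, 1, 1, 0)
λ_2 = (2, 1, 1, 0, 1, 1)
λ_3 = (0, 0, 0, 1, 0, 1)

((1, 0, 0, 1, 0, 1), (2, 1, 1, 1, 1, 0), (2, 1, 1, 0, 1, 1), (0, 0, 0, 1, 0, 1))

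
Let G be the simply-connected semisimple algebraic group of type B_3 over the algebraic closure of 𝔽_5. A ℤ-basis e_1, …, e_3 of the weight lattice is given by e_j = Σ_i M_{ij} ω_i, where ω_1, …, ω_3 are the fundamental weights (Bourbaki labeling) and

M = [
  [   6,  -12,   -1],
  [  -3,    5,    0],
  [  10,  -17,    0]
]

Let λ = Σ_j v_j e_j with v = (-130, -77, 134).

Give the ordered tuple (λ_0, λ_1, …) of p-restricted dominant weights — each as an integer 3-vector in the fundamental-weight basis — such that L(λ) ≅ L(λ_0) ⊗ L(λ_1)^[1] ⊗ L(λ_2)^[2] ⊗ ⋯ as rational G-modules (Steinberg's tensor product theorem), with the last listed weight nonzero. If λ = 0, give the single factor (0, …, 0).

((0, 0, 4), (2, 1, 1))

In the fundamental-weight basis, λ has coordinates c = M·v (v = (-130, -77, 134)):
  c_1 = (6)·(-130) + (-12)·(-77) + (-1)·(134) = 10
  c_2 = (-3)·(-130) + (5)·(-77) + 0·134 = 5
  c_3 = (10)·(-130) + (-17)·(-77) + 0·134 = 9
p = 5; digits c_i = Σ_j d_{ij}·5^j, 0 ≤ d_{ij} < 5:
  c_1 = 10 = 0·5^0 + 2·5^1
  c_2 = 5 = 0·5^0 + 1·5^1
  c_3 = 9 = 4·5^0 + 1·5^1
Factor λ_0 = (0, 0, 4)
Factor λ_1 = (2, 1, 1)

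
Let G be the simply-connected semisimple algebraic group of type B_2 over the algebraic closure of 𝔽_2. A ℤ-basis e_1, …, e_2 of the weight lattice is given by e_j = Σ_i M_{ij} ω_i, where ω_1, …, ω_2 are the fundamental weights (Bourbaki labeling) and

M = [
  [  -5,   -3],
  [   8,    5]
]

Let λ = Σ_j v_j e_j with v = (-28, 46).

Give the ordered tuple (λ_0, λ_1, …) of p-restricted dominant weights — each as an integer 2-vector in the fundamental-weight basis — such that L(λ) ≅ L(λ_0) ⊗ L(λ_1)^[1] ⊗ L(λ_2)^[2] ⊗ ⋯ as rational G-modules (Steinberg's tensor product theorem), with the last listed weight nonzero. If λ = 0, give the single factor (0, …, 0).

Compute c_i = Σ_j M_{ij} v_j with v = (-28, 46):
  c_1 = -5*-28 + -3*46 = 2
  c_2 = 8*-28 + 5*46 = 6
Base-2 expansion of each c_i:
  c_1 = 2 = 0·2^0 + 1·2^1
  c_2 = 6 = 0·2^0 + 1·2^1 + 1·2^2
p-restricted factor λ_0 = (0, 0)
p-restricted factor λ_1 = (1, 1)
p-restricted factor λ_2 = (0, 1)

((0, 0), (1, 1), (0, 1))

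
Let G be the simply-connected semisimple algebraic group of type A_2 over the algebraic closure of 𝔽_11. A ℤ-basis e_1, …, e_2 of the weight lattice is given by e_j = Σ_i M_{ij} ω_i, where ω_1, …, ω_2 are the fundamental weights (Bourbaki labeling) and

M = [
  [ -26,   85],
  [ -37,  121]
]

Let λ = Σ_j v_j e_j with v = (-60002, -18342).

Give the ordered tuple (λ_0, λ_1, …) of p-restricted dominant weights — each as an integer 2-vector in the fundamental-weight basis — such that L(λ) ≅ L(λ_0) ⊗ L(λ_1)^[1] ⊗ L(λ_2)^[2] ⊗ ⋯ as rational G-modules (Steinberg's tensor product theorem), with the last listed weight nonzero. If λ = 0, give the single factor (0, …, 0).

In the fundamental-weight basis, λ has coordinates c = M·v (v = (-60002, -18342)):
  c_1 = -26*-60002 + 85*-18342 = 982
  c_2 = -37*-60002 + 121*-18342 = 692
Expand coordinatewise in base 11:
  c_1 = 982 = 3·11^0 + 1·11^1 + 8·11^2
  c_2 = 692 = 10·11^0 + 7·11^1 + 5·11^2
Factor λ_0 = (3, 10)
Factor λ_1 = (1, 7)
Factor λ_2 = (8, 5)

((3, 10), (1, 7), (8, 5))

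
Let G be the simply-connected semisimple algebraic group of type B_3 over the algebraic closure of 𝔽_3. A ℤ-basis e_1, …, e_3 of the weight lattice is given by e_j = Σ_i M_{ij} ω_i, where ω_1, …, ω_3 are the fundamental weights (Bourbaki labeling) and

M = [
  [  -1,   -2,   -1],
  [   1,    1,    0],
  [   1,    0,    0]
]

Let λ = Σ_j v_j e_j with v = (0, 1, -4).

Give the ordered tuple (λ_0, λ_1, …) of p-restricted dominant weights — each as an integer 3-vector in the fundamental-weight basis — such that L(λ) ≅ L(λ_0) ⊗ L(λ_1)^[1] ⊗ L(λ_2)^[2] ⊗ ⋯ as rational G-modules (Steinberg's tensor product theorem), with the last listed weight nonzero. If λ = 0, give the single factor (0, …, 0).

((2, 1, 0),)

In the fundamental-weight basis, λ has coordinates c = M·v (v = (0, 1, -4)):
  c_1 = (-1)·(0) + (-2)·(1) + (-1)·(-4) = 2
  c_2 = 1·0 + 1·1 + (0)·(-4) = 1
  c_3 = 1·0 + 0·1 + (0)·(-4) = 0
Base-3 expansion of each c_i:
  c_1 = 2 = 2·3^0
  c_2 = 1 = 1·3^0
  c_3 = 0
p-restricted factor λ_0 = (2, 1, 0)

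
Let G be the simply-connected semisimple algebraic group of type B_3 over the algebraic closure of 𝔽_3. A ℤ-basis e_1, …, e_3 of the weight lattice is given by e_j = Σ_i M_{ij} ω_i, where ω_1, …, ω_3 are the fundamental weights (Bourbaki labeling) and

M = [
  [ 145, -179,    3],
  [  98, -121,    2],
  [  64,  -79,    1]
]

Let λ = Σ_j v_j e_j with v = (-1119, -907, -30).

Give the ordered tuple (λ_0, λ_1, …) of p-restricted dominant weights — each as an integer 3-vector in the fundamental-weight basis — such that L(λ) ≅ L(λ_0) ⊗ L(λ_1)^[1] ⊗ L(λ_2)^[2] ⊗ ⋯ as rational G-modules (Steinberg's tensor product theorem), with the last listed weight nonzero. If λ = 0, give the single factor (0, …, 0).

((2, 1, 1), (2, 2, 2), (0, 2, 0))

Change of basis e → ω: c = M·v where v = (-1119, -907, -30):
  c_1 = (145)·(-1119) + (-179)·(-907) + (3)·(-30) = 8
  c_2 = (98)·(-1119) + (-121)·(-907) + (2)·(-30) = 25
  c_3 = (64)·(-1119) + (-79)·(-907) + (1)·(-30) = 7
Writing each c_i in base p = 3:
  c_1 = 8 = 2·3^0 + 2·3^1
  c_2 = 25 = 1·3^0 + 2·3^1 + 2·3^2
  c_3 = 7 = 1·3^0 + 2·3^1
Factor λ_0 = (2, 1, 1)
Factor λ_1 = (2, 2, 2)
Factor λ_2 = (0, 2, 0)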